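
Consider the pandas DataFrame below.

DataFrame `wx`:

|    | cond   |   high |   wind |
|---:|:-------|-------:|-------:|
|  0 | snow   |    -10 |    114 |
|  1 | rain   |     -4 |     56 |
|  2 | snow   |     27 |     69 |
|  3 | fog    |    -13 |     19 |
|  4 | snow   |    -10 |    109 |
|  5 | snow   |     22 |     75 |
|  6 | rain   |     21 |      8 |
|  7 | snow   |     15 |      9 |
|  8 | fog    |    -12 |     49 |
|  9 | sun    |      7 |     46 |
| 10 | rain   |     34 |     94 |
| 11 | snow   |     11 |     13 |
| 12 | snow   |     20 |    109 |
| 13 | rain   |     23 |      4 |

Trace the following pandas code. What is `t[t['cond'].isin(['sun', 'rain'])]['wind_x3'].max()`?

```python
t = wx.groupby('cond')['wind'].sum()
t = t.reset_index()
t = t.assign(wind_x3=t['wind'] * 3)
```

486

group by cond, sum of wind:
cond
fog      68
rain    162
snow    498
sun      46
Name: wind, dtype: int64
reset_index():
   cond  wind
0   fog    68
1  rain   162
2  snow   498
3   sun    46
add column wind_x3 = t['wind'] * 3:
   cond  wind  wind_x3
0   fog    68      204
1  rain   162      486
2  snow   498     1494
3   sun    46      138
filter rows where cond in ['sun', 'rain']:
   cond  wind  wind_x3
1  rain   162      486
3   sun    46      138
Then the max of column 'wind_x3': 486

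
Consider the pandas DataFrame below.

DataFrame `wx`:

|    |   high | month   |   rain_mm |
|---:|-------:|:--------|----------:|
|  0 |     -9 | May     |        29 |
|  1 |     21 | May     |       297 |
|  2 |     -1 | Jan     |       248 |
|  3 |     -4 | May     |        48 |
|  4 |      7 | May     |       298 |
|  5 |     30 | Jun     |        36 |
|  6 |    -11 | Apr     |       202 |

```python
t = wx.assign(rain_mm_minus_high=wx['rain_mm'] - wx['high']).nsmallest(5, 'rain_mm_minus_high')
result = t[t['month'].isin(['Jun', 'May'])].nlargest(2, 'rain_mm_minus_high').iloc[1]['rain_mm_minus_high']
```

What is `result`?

38

add column rain_mm_minus_high = wx['rain_mm'] - wx['high']:
   high month  rain_mm  rain_mm_minus_high
0    -9   May       29                  38
1    21   May      297                 276
2    -1   Jan      248                 249
3    -4   May       48                  52
4     7   May      298                 291
5    30   Jun       36                   6
6   -11   Apr      202                 213
take 5 rows with smallest rain_mm_minus_high:
   high month  rain_mm  rain_mm_minus_high
5    30   Jun       36                   6
0    -9   May       29                  38
3    -4   May       48                  52
6   -11   Apr      202                 213
2    -1   Jan      248                 249
filter rows where month in ['Jun', 'May']:
   high month  rain_mm  rain_mm_minus_high
5    30   Jun       36                   6
0    -9   May       29                  38
3    -4   May       48                  52
take 2 rows with largest rain_mm_minus_high:
   high month  rain_mm  rain_mm_minus_high
3    -4   May       48                  52
0    -9   May       29                  38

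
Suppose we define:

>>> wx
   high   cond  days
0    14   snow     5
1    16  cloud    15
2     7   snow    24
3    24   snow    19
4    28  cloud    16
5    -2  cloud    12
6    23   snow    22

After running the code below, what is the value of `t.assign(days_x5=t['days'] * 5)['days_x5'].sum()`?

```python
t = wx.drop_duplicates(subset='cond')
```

drop duplicate cond (keep=first):
   high   cond  days
0    14   snow     5
1    16  cloud    15
add column days_x5 = t['days'] * 5:
   high   cond  days  days_x5
0    14   snow     5       25
1    16  cloud    15       75
Then the sum of column 'days_x5': 100

100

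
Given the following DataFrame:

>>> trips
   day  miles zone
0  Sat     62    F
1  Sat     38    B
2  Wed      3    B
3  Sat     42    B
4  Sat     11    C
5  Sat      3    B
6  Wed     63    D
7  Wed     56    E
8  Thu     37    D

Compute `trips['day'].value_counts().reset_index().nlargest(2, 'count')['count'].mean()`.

value_counts of day:
day
Sat    5
Wed    3
Thu    1
Name: count, dtype: int64
reset_index():
   day  count
0  Sat      5
1  Wed      3
2  Thu      1
take 2 rows with largest count:
   day  count
0  Sat      5
1  Wed      3

4.0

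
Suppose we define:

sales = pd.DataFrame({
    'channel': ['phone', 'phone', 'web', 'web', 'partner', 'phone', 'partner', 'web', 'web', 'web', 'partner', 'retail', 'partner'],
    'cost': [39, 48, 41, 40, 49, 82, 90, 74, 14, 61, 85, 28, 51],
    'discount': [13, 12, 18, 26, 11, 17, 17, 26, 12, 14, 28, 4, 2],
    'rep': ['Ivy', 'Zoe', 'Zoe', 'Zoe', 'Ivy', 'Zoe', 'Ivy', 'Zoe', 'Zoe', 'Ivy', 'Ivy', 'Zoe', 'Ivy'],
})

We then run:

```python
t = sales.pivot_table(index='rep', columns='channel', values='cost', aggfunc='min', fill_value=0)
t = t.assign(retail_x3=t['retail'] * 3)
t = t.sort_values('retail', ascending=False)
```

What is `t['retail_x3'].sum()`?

pivot: rows=rep, cols=channel, min(cost):
channel  partner  phone  retail  web
rep                                 
Ivy           49     39       0   61
Zoe            0     48      28   14
add column retail_x3 = t['retail'] * 3:
channel  partner  phone  retail  web  retail_x3
rep                                            
Ivy           49     39       0   61          0
Zoe            0     48      28   14         84
sort by retail descending:
channel  partner  phone  retail  web  retail_x3
rep                                            
Zoe            0     48      28   14         84
Ivy           49     39       0   61          0
Hence 84.

84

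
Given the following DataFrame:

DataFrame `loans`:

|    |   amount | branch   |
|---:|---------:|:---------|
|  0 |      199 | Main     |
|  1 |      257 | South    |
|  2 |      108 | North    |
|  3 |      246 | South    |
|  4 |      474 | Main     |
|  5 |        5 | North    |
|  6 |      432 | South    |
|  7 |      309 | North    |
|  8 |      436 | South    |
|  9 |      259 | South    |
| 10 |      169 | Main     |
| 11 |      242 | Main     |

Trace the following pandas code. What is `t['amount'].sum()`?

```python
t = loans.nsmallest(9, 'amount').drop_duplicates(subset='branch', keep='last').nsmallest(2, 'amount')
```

take 9 rows with smallest amount:
    amount branch
5        5  North
2      108  North
10     169   Main
0      199   Main
11     242   Main
3      246  South
1      257  South
9      259  South
7      309  North
drop duplicate branch (keep=last):
    amount branch
11     242   Main
9      259  South
7      309  North
take 2 rows with smallest amount:
    amount branch
11     242   Main
9      259  South
Hence 501.

501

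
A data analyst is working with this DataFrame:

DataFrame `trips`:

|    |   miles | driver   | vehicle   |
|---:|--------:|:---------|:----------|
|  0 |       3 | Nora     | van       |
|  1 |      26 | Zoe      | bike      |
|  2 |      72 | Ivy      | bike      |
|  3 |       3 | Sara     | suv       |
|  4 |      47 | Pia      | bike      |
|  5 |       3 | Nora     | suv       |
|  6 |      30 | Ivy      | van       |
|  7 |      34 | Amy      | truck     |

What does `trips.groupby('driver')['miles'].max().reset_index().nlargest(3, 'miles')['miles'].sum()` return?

153

group by driver, max of miles:
driver
Amy     34
Ivy     72
Nora     3
Pia     47
Sara     3
Zoe     26
Name: miles, dtype: int64
reset_index():
  driver  miles
0    Amy     34
1    Ivy     72
2   Nora      3
3    Pia     47
4   Sara      3
5    Zoe     26
take 3 rows with largest miles:
  driver  miles
1    Ivy     72
3    Pia     47
0    Amy     34
Taking the sum of column 'miles' gives 153.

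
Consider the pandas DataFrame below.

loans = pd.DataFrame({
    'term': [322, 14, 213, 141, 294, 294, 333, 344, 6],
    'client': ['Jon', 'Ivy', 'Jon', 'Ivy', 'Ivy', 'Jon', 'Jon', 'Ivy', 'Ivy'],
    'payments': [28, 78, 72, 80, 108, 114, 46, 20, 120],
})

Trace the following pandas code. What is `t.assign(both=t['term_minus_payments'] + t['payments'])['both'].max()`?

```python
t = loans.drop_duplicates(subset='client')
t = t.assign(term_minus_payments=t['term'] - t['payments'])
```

322

drop duplicate client (keep=first):
   term client  payments
0   322    Jon        28
1    14    Ivy        78
add column term_minus_payments = t['term'] - t['payments']:
   term client  payments  term_minus_payments
0   322    Jon        28                  294
1    14    Ivy        78                  -64
add column both = t['term_minus_payments'] + t['payments']:
   term client  payments  term_minus_payments  both
0   322    Jon        28                  294   322
1    14    Ivy        78                  -64    14
So max() = 322.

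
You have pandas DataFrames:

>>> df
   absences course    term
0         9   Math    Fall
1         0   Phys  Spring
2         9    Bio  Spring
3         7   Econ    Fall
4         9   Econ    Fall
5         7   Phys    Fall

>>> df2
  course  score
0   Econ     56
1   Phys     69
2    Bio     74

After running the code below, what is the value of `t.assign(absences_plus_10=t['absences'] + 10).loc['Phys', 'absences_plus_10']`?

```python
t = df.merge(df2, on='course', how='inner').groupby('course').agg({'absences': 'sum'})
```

17

merge on 'course' (how='inner') → 5 rows:
   absences course    term  score
0         0   Phys  Spring     69
1         9    Bio  Spring     74
2         7   Econ    Fall     56
3         9   Econ    Fall     56
4         7   Phys    Fall     69
group by course, sum of absences:
        absences
course          
Bio            9
Econ          16
Phys           7
add column absences_plus_10 = t['absences'] + 10:
        absences  absences_plus_10
course                            
Bio            9                19
Econ          16                26
Phys           7                17
So loc['Phys', 'absences_plus_10'] = 17.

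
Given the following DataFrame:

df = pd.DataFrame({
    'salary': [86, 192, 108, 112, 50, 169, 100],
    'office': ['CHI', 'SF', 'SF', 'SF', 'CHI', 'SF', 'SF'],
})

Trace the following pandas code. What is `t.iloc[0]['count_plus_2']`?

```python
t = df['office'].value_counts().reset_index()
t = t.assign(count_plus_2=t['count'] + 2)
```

7

value_counts of office:
office
SF     5
CHI    2
Name: count, dtype: int64
reset_index():
  office  count
0     SF      5
1    CHI      2
add column count_plus_2 = t['count'] + 2:
  office  count  count_plus_2
0     SF      5             7
1    CHI      2             4
Taking the value at position 0, column 'count_plus_2' gives 7.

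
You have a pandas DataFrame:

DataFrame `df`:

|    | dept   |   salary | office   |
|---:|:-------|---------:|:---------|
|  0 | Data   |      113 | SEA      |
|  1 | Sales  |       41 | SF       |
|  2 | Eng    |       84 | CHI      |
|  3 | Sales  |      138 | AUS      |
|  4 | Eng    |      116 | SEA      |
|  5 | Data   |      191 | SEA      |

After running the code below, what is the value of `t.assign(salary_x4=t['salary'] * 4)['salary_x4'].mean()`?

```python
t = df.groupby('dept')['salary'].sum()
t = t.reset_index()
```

910.666666667

group by dept, sum of salary:
dept
Data     304
Eng      200
Sales    179
Name: salary, dtype: int64
reset_index():
    dept  salary
0   Data     304
1    Eng     200
2  Sales     179
add column salary_x4 = t['salary'] * 4:
    dept  salary  salary_x4
0   Data     304       1216
1    Eng     200        800
2  Sales     179        716
The mean of column 'salary_x4' is 910.666666667.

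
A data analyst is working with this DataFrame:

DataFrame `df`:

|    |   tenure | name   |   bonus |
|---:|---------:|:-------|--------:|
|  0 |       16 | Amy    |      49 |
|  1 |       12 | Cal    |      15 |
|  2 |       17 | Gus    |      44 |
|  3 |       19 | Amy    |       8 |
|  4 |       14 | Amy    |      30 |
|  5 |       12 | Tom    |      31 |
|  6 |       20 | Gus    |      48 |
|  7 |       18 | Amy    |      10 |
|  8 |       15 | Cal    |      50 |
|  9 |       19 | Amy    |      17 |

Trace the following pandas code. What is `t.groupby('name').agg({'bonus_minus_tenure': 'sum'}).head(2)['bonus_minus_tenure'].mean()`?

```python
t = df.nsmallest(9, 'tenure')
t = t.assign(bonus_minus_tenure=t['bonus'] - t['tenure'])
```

33.0

take 9 rows with smallest tenure:
   tenure name  bonus
1      12  Cal     15
5      12  Tom     31
4      14  Amy     30
8      15  Cal     50
0      16  Amy     49
2      17  Gus     44
7      18  Amy     10
3      19  Amy      8
9      19  Amy     17
add column bonus_minus_tenure = t['bonus'] - t['tenure']:
   tenure name  bonus  bonus_minus_tenure
1      12  Cal     15                   3
5      12  Tom     31                  19
4      14  Amy     30                  16
8      15  Cal     50                  35
0      16  Amy     49                  33
2      17  Gus     44                  27
7      18  Amy     10                  -8
3      19  Amy      8                 -11
9      19  Amy     17                  -2
group by name, sum of bonus_minus_tenure:
      bonus_minus_tenure
name                    
Amy                   28
Cal                   38
Gus                   27
Tom                   19
take first 2 rows:
      bonus_minus_tenure
name                    
Amy                   28
Cal                   38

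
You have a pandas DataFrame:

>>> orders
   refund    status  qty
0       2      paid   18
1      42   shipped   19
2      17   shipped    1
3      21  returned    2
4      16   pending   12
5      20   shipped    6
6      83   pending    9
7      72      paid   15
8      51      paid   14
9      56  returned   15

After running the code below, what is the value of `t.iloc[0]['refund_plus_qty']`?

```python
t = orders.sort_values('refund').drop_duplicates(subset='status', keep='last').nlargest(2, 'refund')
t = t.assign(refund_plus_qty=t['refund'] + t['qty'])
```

sort by refund:
   refund    status  qty
0       2      paid   18
4      16   pending   12
2      17   shipped    1
5      20   shipped    6
3      21  returned    2
1      42   shipped   19
8      51      paid   14
9      56  returned   15
7      72      paid   15
6      83   pending    9
drop duplicate status (keep=last):
   refund    status  qty
1      42   shipped   19
9      56  returned   15
7      72      paid   15
6      83   pending    9
take 2 rows with largest refund:
   refund   status  qty
6      83  pending    9
7      72     paid   15
add column refund_plus_qty = t['refund'] + t['qty']:
   refund   status  qty  refund_plus_qty
6      83  pending    9               92
7      72     paid   15               87
value at position 0, column 'refund_plus_qty' → 92

92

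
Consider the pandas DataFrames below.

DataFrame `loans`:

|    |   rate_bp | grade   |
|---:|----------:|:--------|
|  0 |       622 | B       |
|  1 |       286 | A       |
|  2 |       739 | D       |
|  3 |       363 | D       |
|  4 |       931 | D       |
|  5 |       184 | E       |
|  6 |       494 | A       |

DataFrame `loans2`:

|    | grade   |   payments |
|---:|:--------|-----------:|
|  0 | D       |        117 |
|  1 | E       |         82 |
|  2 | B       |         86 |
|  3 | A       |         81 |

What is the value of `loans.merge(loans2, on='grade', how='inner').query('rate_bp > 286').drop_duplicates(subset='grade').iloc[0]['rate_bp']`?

622

merge on 'grade' (how='inner') → 7 rows:
   rate_bp grade  payments
0      622     B        86
1      286     A        81
2      739     D       117
3      363     D       117
4      931     D       117
5      184     E        82
6      494     A        81
filter rows where rate_bp > 286:
   rate_bp grade  payments
0      622     B        86
2      739     D       117
3      363     D       117
4      931     D       117
6      494     A        81
drop duplicate grade (keep=first):
   rate_bp grade  payments
0      622     B        86
2      739     D       117
6      494     A        81
The value at position 0, column 'rate_bp' is 622.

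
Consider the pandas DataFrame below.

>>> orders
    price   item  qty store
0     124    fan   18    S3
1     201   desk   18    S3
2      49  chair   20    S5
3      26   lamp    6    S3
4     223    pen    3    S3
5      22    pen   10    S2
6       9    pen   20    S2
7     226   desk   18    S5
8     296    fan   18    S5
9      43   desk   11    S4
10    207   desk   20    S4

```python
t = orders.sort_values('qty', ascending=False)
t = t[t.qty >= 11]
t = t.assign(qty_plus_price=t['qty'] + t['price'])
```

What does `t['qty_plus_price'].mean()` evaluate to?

162.25

sort by qty descending:
    price   item  qty store
2      49  chair   20    S5
6       9    pen   20    S2
10    207   desk   20    S4
0     124    fan   18    S3
1     201   desk   18    S3
7     226   desk   18    S5
8     296    fan   18    S5
9      43   desk   11    S4
5      22    pen   10    S2
3      26   lamp    6    S3
4     223    pen    3    S3
filter rows where qty >= 11:
    price   item  qty store
2      49  chair   20    S5
6       9    pen   20    S2
10    207   desk   20    S4
0     124    fan   18    S3
1     201   desk   18    S3
7     226   desk   18    S5
8     296    fan   18    S5
9      43   desk   11    S4
add column qty_plus_price = t['qty'] + t['price']:
    price   item  qty store  qty_plus_price
2      49  chair   20    S5              69
6       9    pen   20    S2              29
10    207   desk   20    S4             227
0     124    fan   18    S3             142
1     201   desk   18    S3             219
7     226   desk   18    S5             244
8     296    fan   18    S5             314
9      43   desk   11    S4              54
Taking the mean of column 'qty_plus_price' gives 162.25.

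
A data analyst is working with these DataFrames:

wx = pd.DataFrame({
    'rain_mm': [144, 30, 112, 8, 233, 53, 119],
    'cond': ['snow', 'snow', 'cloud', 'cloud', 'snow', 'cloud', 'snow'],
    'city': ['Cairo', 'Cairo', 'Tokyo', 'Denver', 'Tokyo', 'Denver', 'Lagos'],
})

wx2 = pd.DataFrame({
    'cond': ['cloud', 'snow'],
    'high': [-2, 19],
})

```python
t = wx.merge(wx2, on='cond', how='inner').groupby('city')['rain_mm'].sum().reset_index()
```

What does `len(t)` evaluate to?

4

merge on 'cond' (how='inner') → 7 rows:
   rain_mm   cond    city  high
0      144   snow   Cairo    19
1       30   snow   Cairo    19
2      112  cloud   Tokyo    -2
3        8  cloud  Denver    -2
4      233   snow   Tokyo    19
5       53  cloud  Denver    -2
6      119   snow   Lagos    19
group by city, sum of rain_mm:
city
Cairo     174
Denver     61
Lagos     119
Tokyo     345
Name: rain_mm, dtype: int64
reset_index():
     city  rain_mm
0   Cairo      174
1  Denver       61
2   Lagos      119
3   Tokyo      345
Taking the number of rows gives 4.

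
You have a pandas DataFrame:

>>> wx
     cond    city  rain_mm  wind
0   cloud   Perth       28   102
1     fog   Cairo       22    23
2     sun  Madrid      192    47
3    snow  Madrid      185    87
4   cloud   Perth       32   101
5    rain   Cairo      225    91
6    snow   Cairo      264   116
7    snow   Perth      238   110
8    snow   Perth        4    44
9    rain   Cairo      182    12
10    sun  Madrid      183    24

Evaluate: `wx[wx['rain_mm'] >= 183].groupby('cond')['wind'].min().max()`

filter rows where rain_mm >= 183:
    cond    city  rain_mm  wind
2    sun  Madrid      192    47
3   snow  Madrid      185    87
5   rain   Cairo      225    91
6   snow   Cairo      264   116
7   snow   Perth      238   110
10   sun  Madrid      183    24
group by cond, min of wind:
cond
rain    91
snow    87
sun     24
Name: wind, dtype: int64

91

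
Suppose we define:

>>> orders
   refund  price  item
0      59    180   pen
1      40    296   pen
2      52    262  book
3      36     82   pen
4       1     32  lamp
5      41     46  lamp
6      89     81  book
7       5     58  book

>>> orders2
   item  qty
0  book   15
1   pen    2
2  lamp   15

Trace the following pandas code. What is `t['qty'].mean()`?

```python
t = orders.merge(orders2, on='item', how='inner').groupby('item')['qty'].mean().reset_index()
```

merge on 'item' (how='inner') → 8 rows:
   refund  price  item  qty
0      59    180   pen    2
1      40    296   pen    2
2      52    262  book   15
3      36     82   pen    2
4       1     32  lamp   15
5      41     46  lamp   15
6      89     81  book   15
7       5     58  book   15
group by item, mean of qty:
item
book    15.0
lamp    15.0
pen      2.0
Name: qty, dtype: float64
reset_index():
   item   qty
0  book  15.0
1  lamp  15.0
2   pen   2.0

10.6666666667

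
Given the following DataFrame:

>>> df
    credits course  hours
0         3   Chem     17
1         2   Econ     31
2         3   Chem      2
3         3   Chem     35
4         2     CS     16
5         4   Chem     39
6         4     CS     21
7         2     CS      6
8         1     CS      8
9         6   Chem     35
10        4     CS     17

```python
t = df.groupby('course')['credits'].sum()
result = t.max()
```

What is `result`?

group by course, sum of credits:
course
CS      13
Chem    19
Econ     2
Name: credits, dtype: int64

19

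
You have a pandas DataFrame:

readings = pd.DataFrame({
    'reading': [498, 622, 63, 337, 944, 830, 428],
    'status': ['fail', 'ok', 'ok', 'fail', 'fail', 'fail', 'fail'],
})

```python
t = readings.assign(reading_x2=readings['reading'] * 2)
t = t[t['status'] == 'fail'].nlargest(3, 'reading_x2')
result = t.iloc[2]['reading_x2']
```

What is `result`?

996

add column reading_x2 = readings['reading'] * 2:
   reading status  reading_x2
0      498   fail         996
1      622     ok        1244
2       63     ok         126
3      337   fail         674
4      944   fail        1888
5      830   fail        1660
6      428   fail         856
filter rows where status == 'fail':
   reading status  reading_x2
0      498   fail         996
3      337   fail         674
4      944   fail        1888
5      830   fail        1660
6      428   fail         856
take 3 rows with largest reading_x2:
   reading status  reading_x2
4      944   fail        1888
5      830   fail        1660
0      498   fail         996
The value at position 2, column 'reading_x2' is 996.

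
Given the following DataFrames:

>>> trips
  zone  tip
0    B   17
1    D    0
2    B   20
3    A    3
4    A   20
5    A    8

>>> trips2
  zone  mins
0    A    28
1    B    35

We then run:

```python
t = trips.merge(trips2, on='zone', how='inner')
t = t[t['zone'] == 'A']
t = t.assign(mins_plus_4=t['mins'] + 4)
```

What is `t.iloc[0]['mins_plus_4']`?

merge on 'zone' (how='inner') → 5 rows:
  zone  tip  mins
0    B   17    35
1    B   20    35
2    A    3    28
3    A   20    28
4    A    8    28
filter rows where zone == 'A':
  zone  tip  mins
2    A    3    28
3    A   20    28
4    A    8    28
add column mins_plus_4 = t['mins'] + 4:
  zone  tip  mins  mins_plus_4
2    A    3    28           32
3    A   20    28           32
4    A    8    28           32
The value at position 0, column 'mins_plus_4' is 32.

32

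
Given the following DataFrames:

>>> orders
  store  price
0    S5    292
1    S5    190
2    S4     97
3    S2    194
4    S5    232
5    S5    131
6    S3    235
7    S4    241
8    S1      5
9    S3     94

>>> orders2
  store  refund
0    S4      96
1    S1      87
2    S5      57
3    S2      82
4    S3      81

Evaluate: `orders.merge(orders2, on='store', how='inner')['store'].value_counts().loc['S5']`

merge on 'store' (how='inner') → 10 rows:
  store  price  refund
0    S5    292      57
1    S5    190      57
2    S4     97      96
3    S2    194      82
4    S5    232      57
5    S5    131      57
6    S3    235      81
7    S4    241      96
8    S1      5      87
9    S3     94      81
value_counts of store:
store
S5    4
S4    2
S3    2
S2    1
S1    1
Name: count, dtype: int64
value at index 'S5' → 4

4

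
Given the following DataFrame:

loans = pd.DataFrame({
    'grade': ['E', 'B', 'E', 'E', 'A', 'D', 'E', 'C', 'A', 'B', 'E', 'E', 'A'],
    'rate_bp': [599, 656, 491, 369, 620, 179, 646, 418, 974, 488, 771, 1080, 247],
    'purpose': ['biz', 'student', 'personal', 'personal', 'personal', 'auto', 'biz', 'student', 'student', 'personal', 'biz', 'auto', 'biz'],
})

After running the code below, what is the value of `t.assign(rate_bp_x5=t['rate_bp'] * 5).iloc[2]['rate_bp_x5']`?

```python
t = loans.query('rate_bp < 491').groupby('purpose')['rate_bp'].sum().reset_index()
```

4285

filter rows where rate_bp < 491:
   grade  rate_bp   purpose
3      E      369  personal
5      D      179      auto
7      C      418   student
9      B      488  personal
12     A      247       biz
group by purpose, sum of rate_bp:
purpose
auto        179
biz         247
personal    857
student     418
Name: rate_bp, dtype: int64
reset_index():
    purpose  rate_bp
0      auto      179
1       biz      247
2  personal      857
3   student      418
add column rate_bp_x5 = t['rate_bp'] * 5:
    purpose  rate_bp  rate_bp_x5
0      auto      179         895
1       biz      247        1235
2  personal      857        4285
3   student      418        2090
Then the value at position 2, column 'rate_bp_x5': 4285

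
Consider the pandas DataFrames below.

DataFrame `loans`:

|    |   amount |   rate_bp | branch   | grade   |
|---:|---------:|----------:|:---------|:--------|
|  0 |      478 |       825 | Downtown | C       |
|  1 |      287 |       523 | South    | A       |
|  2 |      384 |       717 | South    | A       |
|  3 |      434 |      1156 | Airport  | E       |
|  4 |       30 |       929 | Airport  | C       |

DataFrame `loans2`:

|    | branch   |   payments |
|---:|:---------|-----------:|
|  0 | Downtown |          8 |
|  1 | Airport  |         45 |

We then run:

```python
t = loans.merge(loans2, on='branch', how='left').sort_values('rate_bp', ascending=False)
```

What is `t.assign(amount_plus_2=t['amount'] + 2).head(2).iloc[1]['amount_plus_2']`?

32

merge on 'branch' (how='left') → 5 rows:
   amount  rate_bp    branch grade  payments
0     478      825  Downtown     C       8.0
1     287      523     South     A       NaN
2     384      717     South     A       NaN
3     434     1156   Airport     E      45.0
4      30      929   Airport     C      45.0
sort by rate_bp descending:
   amount  rate_bp    branch grade  payments
3     434     1156   Airport     E      45.0
4      30      929   Airport     C      45.0
0     478      825  Downtown     C       8.0
2     384      717     South     A       NaN
1     287      523     South     A       NaN
add column amount_plus_2 = t['amount'] + 2:
   amount  rate_bp    branch grade  payments  amount_plus_2
3     434     1156   Airport     E      45.0            436
4      30      929   Airport     C      45.0             32
0     478      825  Downtown     C       8.0            480
2     384      717     South     A       NaN            386
1     287      523     South     A       NaN            289
take first 2 rows:
   amount  rate_bp   branch grade  payments  amount_plus_2
3     434     1156  Airport     E      45.0            436
4      30      929  Airport     C      45.0             32
Hence 32.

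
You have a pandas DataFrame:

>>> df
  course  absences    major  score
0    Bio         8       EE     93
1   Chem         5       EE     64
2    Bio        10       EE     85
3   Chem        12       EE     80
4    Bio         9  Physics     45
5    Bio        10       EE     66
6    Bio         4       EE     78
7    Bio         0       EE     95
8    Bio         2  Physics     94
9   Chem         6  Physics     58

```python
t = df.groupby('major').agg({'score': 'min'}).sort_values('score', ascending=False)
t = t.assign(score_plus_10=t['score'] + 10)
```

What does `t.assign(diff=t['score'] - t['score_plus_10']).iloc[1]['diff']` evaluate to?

group by major, min of score:
         score
major         
EE          64
Physics     45
sort by score descending:
         score
major         
EE          64
Physics     45
add column score_plus_10 = t['score'] + 10:
         score  score_plus_10
major                        
EE          64             74
Physics     45             55
add column diff = t['score'] - t['score_plus_10']:
         score  score_plus_10  diff
major                              
EE          64             74   -10
Physics     45             55   -10
Hence -10.

-10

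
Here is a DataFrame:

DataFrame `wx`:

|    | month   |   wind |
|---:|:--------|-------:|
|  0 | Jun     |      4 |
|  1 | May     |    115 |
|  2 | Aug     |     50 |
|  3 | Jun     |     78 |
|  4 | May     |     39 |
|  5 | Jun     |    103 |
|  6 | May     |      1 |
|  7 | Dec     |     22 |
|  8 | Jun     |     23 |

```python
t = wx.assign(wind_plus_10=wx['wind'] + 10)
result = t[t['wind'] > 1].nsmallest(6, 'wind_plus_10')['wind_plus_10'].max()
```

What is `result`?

add column wind_plus_10 = wx['wind'] + 10:
  month  wind  wind_plus_10
0   Jun     4            14
1   May   115           125
2   Aug    50            60
3   Jun    78            88
4   May    39            49
5   Jun   103           113
6   May     1            11
7   Dec    22            32
8   Jun    23            33
filter rows where wind > 1:
  month  wind  wind_plus_10
0   Jun     4            14
1   May   115           125
2   Aug    50            60
3   Jun    78            88
4   May    39            49
5   Jun   103           113
7   Dec    22            32
8   Jun    23            33
take 6 rows with smallest wind_plus_10:
  month  wind  wind_plus_10
0   Jun     4            14
7   Dec    22            32
8   Jun    23            33
4   May    39            49
2   Aug    50            60
3   Jun    78            88

88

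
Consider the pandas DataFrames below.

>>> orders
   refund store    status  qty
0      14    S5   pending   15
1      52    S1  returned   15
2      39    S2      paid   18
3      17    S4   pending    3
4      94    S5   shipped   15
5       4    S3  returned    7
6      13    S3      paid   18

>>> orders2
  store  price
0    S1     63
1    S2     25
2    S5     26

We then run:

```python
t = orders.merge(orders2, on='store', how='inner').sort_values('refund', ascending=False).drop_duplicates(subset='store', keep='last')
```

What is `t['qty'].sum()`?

48

merge on 'store' (how='inner') → 4 rows:
   refund store    status  qty  price
0      14    S5   pending   15     26
1      52    S1  returned   15     63
2      39    S2      paid   18     25
3      94    S5   shipped   15     26
sort by refund descending:
   refund store    status  qty  price
3      94    S5   shipped   15     26
1      52    S1  returned   15     63
2      39    S2      paid   18     25
0      14    S5   pending   15     26
drop duplicate store (keep=last):
   refund store    status  qty  price
1      52    S1  returned   15     63
2      39    S2      paid   18     25
0      14    S5   pending   15     26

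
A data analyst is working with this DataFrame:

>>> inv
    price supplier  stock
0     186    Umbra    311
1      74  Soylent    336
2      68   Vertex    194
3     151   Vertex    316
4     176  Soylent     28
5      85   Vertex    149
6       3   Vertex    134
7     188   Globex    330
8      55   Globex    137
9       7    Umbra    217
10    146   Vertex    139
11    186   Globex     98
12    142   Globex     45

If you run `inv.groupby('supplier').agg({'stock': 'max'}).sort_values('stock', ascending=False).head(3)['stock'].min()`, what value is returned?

316

group by supplier, max of stock:
          stock
supplier       
Globex      330
Soylent     336
Umbra       311
Vertex      316
sort by stock descending:
          stock
supplier       
Soylent     336
Globex      330
Vertex      316
Umbra       311
take first 3 rows:
          stock
supplier       
Soylent     336
Globex      330
Vertex      316
So min() = 316.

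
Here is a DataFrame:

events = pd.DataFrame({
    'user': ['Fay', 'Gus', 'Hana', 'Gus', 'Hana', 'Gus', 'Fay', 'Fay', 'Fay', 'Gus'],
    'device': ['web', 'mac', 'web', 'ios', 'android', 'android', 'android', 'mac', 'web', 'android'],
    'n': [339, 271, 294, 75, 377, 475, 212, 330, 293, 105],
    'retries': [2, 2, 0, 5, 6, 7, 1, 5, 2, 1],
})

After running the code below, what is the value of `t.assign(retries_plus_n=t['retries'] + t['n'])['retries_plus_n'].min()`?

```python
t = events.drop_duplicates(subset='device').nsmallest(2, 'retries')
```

273

drop duplicate device (keep=first):
   user   device    n  retries
0   Fay      web  339        2
1   Gus      mac  271        2
3   Gus      ios   75        5
4  Hana  android  377        6
take 2 rows with smallest retries:
  user device    n  retries
0  Fay    web  339        2
1  Gus    mac  271        2
add column retries_plus_n = t['retries'] + t['n']:
  user device    n  retries  retries_plus_n
0  Fay    web  339        2             341
1  Gus    mac  271        2             273
So min() = 273.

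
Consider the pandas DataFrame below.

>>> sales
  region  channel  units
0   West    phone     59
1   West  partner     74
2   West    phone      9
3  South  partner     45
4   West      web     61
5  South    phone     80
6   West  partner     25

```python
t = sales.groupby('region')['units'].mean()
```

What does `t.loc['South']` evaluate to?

62.5

group by region, mean of units:
region
South    62.5
West     45.6
Name: units, dtype: float64
Then the value at index 'South': 62.5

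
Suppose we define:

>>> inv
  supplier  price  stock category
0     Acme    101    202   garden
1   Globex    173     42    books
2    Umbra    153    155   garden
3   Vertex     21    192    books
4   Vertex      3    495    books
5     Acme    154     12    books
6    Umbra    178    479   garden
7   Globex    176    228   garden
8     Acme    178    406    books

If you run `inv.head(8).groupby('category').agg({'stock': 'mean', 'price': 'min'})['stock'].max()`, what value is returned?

266.0

take first 8 rows:
  supplier  price  stock category
0     Acme    101    202   garden
1   Globex    173     42    books
2    Umbra    153    155   garden
3   Vertex     21    192    books
4   Vertex      3    495    books
5     Acme    154     12    books
6    Umbra    178    479   garden
7   Globex    176    228   garden
group by category: mean(stock), min(price):
           stock  price
category               
books     185.25      3
garden    266.00    101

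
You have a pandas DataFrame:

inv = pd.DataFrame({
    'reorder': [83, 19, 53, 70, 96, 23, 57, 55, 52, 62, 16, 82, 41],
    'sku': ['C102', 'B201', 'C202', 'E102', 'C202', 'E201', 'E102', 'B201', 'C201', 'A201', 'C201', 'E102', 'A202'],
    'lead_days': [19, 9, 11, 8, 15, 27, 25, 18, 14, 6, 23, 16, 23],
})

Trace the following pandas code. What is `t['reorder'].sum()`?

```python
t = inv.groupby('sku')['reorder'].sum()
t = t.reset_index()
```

709

group by sku, sum of reorder:
sku
A201     62
A202     41
B201     74
C102     83
C201     68
C202    149
E102    209
E201     23
Name: reorder, dtype: int64
reset_index():
    sku  reorder
0  A201       62
1  A202       41
2  B201       74
3  C102       83
4  C201       68
5  C202      149
6  E102      209
7  E201       23
So sum() = 709.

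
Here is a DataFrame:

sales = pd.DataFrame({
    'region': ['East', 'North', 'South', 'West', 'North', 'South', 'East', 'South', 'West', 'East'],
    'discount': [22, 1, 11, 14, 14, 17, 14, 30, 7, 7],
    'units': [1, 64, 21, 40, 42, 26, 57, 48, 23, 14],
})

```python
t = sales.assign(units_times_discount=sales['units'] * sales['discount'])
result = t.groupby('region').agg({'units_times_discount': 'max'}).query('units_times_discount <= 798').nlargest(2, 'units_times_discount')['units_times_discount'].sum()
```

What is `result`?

1386

add column units_times_discount = sales['units'] * sales['discount']:
  region  discount  units  units_times_discount
0   East        22      1                    22
1  North         1     64                    64
2  South        11     21                   231
3   West        14     40                   560
4  North        14     42                   588
5  South        17     26                   442
6   East        14     57                   798
7  South        30     48                  1440
8   West         7     23                   161
9   East         7     14                    98
group by region, max of units_times_discount:
        units_times_discount
region                      
East                     798
North                    588
South                   1440
West                     560
filter rows where units_times_discount <= 798:
        units_times_discount
region                      
East                     798
North                    588
West                     560
take 2 rows with largest units_times_discount:
        units_times_discount
region                      
East                     798
North                    588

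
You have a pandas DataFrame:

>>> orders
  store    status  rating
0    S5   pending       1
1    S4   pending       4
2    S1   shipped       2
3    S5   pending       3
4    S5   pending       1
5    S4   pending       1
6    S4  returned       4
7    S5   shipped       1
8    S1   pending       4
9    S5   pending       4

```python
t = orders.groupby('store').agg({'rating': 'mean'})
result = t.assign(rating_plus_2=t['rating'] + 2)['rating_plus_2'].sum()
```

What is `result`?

14.0

group by store, mean of rating:
       rating
store        
S1        3.0
S4        3.0
S5        2.0
add column rating_plus_2 = t['rating'] + 2:
       rating  rating_plus_2
store                       
S1        3.0            5.0
S4        3.0            5.0
S5        2.0            4.0
Taking the sum of column 'rating_plus_2' gives 14.0.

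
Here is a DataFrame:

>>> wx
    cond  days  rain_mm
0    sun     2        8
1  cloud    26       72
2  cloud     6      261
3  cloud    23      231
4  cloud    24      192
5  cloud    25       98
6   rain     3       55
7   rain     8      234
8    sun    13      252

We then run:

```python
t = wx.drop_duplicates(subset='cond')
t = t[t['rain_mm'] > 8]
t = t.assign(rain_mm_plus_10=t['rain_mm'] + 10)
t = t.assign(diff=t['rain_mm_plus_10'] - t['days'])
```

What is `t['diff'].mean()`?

drop duplicate cond (keep=first):
    cond  days  rain_mm
0    sun     2        8
1  cloud    26       72
6   rain     3       55
filter rows where rain_mm > 8:
    cond  days  rain_mm
1  cloud    26       72
6   rain     3       55
add column rain_mm_plus_10 = t['rain_mm'] + 10:
    cond  days  rain_mm  rain_mm_plus_10
1  cloud    26       72               82
6   rain     3       55               65
add column diff = t['rain_mm_plus_10'] - t['days']:
    cond  days  rain_mm  rain_mm_plus_10  diff
1  cloud    26       72               82    56
6   rain     3       55               65    62
So mean() = 59.0.

59.0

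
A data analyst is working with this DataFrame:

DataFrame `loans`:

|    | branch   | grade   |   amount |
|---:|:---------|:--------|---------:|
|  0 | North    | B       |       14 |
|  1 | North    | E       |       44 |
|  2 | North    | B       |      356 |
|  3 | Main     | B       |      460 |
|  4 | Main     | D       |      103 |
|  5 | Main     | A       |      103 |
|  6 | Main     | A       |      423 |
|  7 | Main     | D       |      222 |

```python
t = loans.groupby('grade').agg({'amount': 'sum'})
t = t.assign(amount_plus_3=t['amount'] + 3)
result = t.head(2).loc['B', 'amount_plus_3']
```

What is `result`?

group by grade, sum of amount:
       amount
grade        
A         526
B         830
D         325
E          44
add column amount_plus_3 = t['amount'] + 3:
       amount  amount_plus_3
grade                       
A         526            529
B         830            833
D         325            328
E          44             47
take first 2 rows:
       amount  amount_plus_3
grade                       
A         526            529
B         830            833

833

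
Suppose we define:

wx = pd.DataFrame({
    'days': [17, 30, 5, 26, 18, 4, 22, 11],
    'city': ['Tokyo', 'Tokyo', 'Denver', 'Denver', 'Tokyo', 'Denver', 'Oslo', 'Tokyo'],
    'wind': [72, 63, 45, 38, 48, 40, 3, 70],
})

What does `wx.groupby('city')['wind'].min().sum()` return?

group by city, min of wind:
city
Denver    38
Oslo       3
Tokyo     48
Name: wind, dtype: int64

89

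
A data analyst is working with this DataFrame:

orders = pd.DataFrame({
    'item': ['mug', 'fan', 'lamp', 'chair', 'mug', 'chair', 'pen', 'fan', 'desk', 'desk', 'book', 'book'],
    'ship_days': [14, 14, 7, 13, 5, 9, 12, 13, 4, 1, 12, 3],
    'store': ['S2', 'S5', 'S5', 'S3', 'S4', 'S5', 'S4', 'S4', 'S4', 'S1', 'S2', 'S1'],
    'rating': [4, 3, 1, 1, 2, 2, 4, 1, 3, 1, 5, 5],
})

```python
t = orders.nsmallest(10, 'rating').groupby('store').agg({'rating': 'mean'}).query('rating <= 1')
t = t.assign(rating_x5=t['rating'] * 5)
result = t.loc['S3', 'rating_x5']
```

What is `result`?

take 10 rows with smallest rating:
    item  ship_days store  rating
2   lamp          7    S5       1
3  chair         13    S3       1
7    fan         13    S4       1
9   desk          1    S1       1
4    mug          5    S4       2
5  chair          9    S5       2
1    fan         14    S5       3
8   desk          4    S4       3
0    mug         14    S2       4
6    pen         12    S4       4
group by store, mean of rating:
       rating
store        
S1        1.0
S2        4.0
S3        1.0
S4        2.5
S5        2.0
filter rows where rating <= 1:
       rating
store        
S1        1.0
S3        1.0
add column rating_x5 = t['rating'] * 5:
       rating  rating_x5
store                   
S1        1.0        5.0
S3        1.0        5.0

5.0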